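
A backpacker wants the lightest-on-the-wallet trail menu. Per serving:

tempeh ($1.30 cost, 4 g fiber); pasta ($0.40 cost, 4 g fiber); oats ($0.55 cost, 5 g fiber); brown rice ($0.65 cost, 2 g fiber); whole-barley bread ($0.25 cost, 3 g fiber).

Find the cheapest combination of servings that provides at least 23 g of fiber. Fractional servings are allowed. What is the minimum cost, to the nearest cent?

Cost per g of fiber: whole-barley bread $0.0833, pasta $0.1000, oats $0.1100, tempeh $0.3250, brown rice $0.3250.
With no serving limits, use only whole-barley bread: 23 g / 3 g = 7.667 servings × $0.25 = $1.92.

$1.92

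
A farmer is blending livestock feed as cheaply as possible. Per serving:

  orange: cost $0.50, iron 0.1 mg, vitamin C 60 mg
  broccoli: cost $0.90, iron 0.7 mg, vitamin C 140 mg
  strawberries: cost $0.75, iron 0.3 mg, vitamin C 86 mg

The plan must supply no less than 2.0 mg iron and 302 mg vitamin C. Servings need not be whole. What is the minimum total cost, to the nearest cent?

$2.57

With two linear requirements the optimum uses one or two foods; enumerate the corners.
orange only: max(2.0/0.1, 302/60) = 20 servings → $10.00.
broccoli only: max(2.0/0.7, 302/140) = 2.857 servings → $2.57.
strawberries only: max(2.0/0.3, 302/86) = 6.667 servings → $5.00.
orange + broccoli: the both-tight solution has a negative serving — not a feasible corner.
orange + strawberries with both targets exact would need a negative amount; discard.
broccoli + strawberries: intersection lies outside the first quadrant.
So the least-cost plan costs $2.57.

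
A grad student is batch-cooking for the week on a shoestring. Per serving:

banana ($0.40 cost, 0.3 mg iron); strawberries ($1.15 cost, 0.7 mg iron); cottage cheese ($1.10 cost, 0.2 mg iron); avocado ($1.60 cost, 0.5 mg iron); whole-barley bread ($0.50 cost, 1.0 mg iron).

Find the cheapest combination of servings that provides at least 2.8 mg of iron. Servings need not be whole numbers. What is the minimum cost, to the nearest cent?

$1.40

Cost per mg of iron: whole-barley bread $0.5000, banana $1.3333, strawberries $1.6429, avocado $3.2000, cottage cheese $5.5000.
With no serving limits, use only whole-barley bread: 2.8 mg / 1.0 mg = 2.8 servings × $0.50 = $1.40.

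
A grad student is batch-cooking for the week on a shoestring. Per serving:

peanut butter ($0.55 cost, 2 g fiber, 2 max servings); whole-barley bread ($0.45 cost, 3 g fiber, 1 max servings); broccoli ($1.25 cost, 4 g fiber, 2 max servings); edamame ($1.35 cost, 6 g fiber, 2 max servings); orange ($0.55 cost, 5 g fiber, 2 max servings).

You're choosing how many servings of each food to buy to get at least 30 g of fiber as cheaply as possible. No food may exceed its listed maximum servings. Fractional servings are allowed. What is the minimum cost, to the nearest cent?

Cost per g of fiber: orange $0.1100, whole-barley bread $0.1500, edamame $0.2250, peanut butter $0.2750, broccoli $0.3125.
Take 2 servings of orange: +10.0 g fiber for $1.10 (total $1.10, still need 20.0 g).
Take 1 serving of whole-barley bread: +3.0 g fiber for $0.45 (total $1.55, still need 17.0 g).
Take 2 servings of edamame: +12.0 g fiber for $2.70 (total $4.25, still need 5.0 g).
Take 2 servings of peanut butter: +4.0 g fiber for $1.10 (total $5.35, still need 1.0 g).
Take 0.25 servings of broccoli: +1.0 g fiber for $0.31 (total $5.66, still need 0.0 g).
Greedy by cheapest-per-g is optimal for a single linear constraint, so the minimum cost is $5.66.

$5.66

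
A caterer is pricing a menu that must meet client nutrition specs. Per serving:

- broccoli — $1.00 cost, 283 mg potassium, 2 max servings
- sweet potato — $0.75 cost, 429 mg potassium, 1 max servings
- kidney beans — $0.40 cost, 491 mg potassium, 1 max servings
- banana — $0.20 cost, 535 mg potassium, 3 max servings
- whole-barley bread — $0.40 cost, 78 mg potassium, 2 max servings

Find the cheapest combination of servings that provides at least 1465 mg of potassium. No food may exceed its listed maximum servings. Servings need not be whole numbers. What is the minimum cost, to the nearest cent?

$0.55

Cost per mg of potassium: banana $0.0004, kidney beans $0.0008, sweet potato $0.0017, broccoli $0.0035, whole-barley bread $0.0051.
Take 2.738 servings of banana: +1465.0 mg potassium for $0.55 (total $0.55, still need 0.0 mg).
Greedy by cheapest-per-mg is optimal for a single linear constraint, so the minimum cost is $0.55.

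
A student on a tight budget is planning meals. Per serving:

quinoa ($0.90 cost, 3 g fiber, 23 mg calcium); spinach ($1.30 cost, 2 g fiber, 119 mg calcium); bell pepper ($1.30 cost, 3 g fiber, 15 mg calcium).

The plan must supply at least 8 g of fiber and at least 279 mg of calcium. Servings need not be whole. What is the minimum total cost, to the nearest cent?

A basic optimal solution has at most two foods positive. Try each food alone and each pair with both targets met exactly.
quinoa only: max(8/3, 279/23) = 12.13 servings → $10.92.
spinach only: max(8/2, 279/119) = 4 servings → $5.20.
bell pepper only: max(8/3, 279/15) = 18.6 servings → $24.18.
quinoa + spinach with both tight: 1.267 servings and 2.1 servings → $3.87.
quinoa + bell pepper with both targets exact would need a negative amount; discard.
spinach + bell pepper with both tight: 2.193 servings and 1.205 servings → $4.42.
The minimum over all feasible corners is $3.87.

$3.87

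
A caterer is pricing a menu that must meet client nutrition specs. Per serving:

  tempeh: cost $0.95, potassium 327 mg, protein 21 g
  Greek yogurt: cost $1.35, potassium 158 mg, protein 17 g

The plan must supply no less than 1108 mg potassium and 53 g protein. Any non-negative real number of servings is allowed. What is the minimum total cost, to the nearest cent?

$3.22

Compare the cost at each extreme point of the feasible region.
tempeh only: max(1108/327, 53/21) = 3.388 servings → $3.22.
Greek yogurt only: max(1108/158, 53/17) = 7.013 servings → $9.47.
tempeh + Greek yogurt: intersection lies outside the first quadrant.
So the least-cost plan costs $3.22.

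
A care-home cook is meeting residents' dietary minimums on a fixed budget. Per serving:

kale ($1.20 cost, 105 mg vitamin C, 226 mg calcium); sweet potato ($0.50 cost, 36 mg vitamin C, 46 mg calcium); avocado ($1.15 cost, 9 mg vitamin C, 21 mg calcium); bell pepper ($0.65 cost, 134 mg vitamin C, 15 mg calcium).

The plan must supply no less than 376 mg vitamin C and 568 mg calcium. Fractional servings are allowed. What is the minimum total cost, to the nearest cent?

$3.52

An LP optimum is at a vertex; with two nutrient constraints at most two foods are used. Check each candidate.
kale only: max(376/105, 568/226) = 3.581 servings → $4.30.
sweet potato only: max(376/36, 568/46) = 12.35 servings → $6.17.
avocado only: max(376/9, 568/21) = 41.78 servings → $48.04.
bell pepper only: max(376/134, 568/15) = 37.87 servings → $24.61.
kale + sweet potato with both tight: 0.9534 servings and 7.664 servings → $4.98.
kale + avocado with both targets exact would need a negative amount; discard.
kale + bell pepper with both tight: 2.455 servings and 0.8825 servings → $3.52.
sweet potato + avocado with both tight: 8.14 servings and 9.216 servings → $14.67.
sweet potato + bell pepper: intersection lies outside the first quadrant.
avocado + bell pepper with both tight: 26.31 servings and 1.039 servings → $30.93.
The minimum over all feasible corners is $3.52.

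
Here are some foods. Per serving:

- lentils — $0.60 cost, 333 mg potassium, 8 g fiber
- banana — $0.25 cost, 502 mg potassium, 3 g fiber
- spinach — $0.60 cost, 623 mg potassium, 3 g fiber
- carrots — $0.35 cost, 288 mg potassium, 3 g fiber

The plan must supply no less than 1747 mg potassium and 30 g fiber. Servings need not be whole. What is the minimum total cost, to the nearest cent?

lentils only: max(1747/333, 30/8) = 5.246 servings → $3.15.
banana only: max(1747/502, 30/3) = 10 servings → $2.50.
spinach only: max(1747/623, 30/3) = 10 servings → $6.00.
carrots only: max(1747/288, 30/3) = 10 servings → $3.50.
lentils + banana with both tight: 3.255 servings and 1.321 servings → $2.28.
lentils + spinach with both tight: 3.375 servings and 1 servings → $2.63.
lentils + carrots with both tight: 2.605 servings and 3.054 servings → $2.63.
banana + spinach: intersection lies outside the first quadrant.
banana + carrots with both targets exact would need a negative amount; discard.
spinach + carrots: intersection lies outside the first quadrant.
The minimum over all feasible corners is $2.28.

$2.28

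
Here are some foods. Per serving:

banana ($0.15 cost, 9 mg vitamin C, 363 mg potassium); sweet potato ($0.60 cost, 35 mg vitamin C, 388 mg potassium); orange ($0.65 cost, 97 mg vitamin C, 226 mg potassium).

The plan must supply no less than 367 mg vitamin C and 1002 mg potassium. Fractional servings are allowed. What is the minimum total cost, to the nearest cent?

$2.50

This is a tiny linear program; its minimum lies at a vertex of the feasible set. List the vertices and price them.
banana only: max(367/9, 1002/363) = 40.78 servings → $6.12.
sweet potato only: max(367/35, 1002/388) = 10.49 servings → $6.29.
orange only: max(367/97, 1002/226) = 4.434 servings → $2.88.
banana + sweet potato with both targets exact would need a negative amount; discard.
banana + orange with both tight: 0.4296 servings and 3.744 servings → $2.50.
sweet potato + orange with both tight: 0.4794 servings and 3.611 servings → $2.63.
So the least-cost plan costs $2.50.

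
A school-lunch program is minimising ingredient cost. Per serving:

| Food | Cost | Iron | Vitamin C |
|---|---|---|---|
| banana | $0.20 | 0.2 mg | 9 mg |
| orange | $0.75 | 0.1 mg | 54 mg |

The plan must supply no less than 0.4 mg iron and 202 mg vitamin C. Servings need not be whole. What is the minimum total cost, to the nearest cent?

$2.82

Compare the cost at each extreme point of the feasible region.
banana only: max(0.4/0.2, 202/9) = 22.44 servings → $4.49.
orange only: max(0.4/0.1, 202/54) = 4 servings → $3.00.
banana + orange with both tight: 0.1414 servings and 3.717 servings → $2.82.
Cheapest feasible corner: $2.82.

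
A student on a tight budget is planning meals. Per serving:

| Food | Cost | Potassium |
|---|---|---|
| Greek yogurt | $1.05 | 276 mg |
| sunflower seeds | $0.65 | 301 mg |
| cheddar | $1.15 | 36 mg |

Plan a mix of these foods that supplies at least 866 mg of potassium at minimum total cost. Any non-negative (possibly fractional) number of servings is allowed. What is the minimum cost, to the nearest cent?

$1.87

Cost per mg of potassium: sunflower seeds $0.0022, Greek yogurt $0.0038, cheddar $0.0319.
With no serving limits, use only sunflower seeds: 866 mg / 301 mg = 2.877 servings × $0.65 = $1.87.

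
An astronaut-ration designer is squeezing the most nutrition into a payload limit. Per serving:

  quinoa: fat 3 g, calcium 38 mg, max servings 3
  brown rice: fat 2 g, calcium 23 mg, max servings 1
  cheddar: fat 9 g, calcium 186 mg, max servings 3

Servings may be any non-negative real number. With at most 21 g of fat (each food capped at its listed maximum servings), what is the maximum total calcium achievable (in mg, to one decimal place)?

Calcium per g fat: cheddar 20.67, quinoa 12.67, brown rice 11.5.
Take 2.333 servings of cheddar: uses 21 g fat, +434.0 mg calcium (running total 434.0 mg).
Filling greedily by calcium-per-g fat is optimal for one linear limit, giving 434.0 mg.

434.0 mg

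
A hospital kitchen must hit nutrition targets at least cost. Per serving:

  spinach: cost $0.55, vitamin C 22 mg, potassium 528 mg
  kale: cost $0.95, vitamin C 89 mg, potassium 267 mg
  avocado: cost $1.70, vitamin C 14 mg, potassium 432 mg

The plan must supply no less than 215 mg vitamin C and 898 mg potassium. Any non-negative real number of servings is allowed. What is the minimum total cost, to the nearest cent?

spinach only: max(215/22, 898/528) = 9.773 servings → $5.38.
kale only: max(215/89, 898/267) = 3.363 servings → $3.20.
avocado only: max(215/14, 898/432) = 15.36 servings → $26.11.
spinach + kale with both tight: 0.5476 servings and 2.28 servings → $2.47.
spinach + avocado: the both-tight solution has a negative serving — not a feasible corner.
kale + avocado with both tight: 2.314 servings and 0.6487 servings → $3.30.
So the least-cost plan costs $2.47.

$2.47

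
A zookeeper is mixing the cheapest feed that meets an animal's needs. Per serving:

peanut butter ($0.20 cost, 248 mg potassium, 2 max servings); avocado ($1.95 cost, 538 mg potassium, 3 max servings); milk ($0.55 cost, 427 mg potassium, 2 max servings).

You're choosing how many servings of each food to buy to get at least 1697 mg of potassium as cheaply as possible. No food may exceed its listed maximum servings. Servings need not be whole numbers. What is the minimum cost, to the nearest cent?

Cost per mg of potassium: peanut butter $0.0008, milk $0.0013, avocado $0.0036.
Take 2 servings of peanut butter: +496.0 mg potassium for $0.40 (total $0.40, still need 1201.0 mg).
Take 2 servings of milk: +854.0 mg potassium for $1.10 (total $1.50, still need 347.0 mg).
Take 0.645 servings of avocado: +347.0 mg potassium for $1.26 (total $2.76, still need 0.0 mg).
Filling from the cheapest source first is optimal under one linear minimum: $2.76.

$2.76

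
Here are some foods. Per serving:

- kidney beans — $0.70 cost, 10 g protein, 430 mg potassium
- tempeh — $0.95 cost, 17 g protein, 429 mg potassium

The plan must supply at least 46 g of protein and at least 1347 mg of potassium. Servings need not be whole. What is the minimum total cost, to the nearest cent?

kidney beans only: max(46/10, 1347/430) = 4.6 servings → $3.22.
tempeh only: max(46/17, 1347/429) = 3.14 servings → $2.98.
kidney beans + tempeh with both tight: 1.048 servings and 2.089 servings → $2.72.
The minimum over all feasible corners is $2.72.

$2.72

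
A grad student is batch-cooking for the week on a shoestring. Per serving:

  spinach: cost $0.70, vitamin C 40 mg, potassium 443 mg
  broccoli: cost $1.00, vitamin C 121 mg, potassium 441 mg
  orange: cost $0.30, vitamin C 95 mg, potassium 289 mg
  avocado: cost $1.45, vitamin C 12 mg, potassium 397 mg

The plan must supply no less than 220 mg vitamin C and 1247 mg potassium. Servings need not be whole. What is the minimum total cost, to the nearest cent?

This is a tiny linear program; its minimum lies at a vertex of the feasible set. List the vertices and price them.
spinach only: max(220/40, 1247/443) = 5.5 servings → $3.85.
broccoli only: max(220/121, 1247/441) = 2.828 servings → $2.83.
orange only: max(220/95, 1247/289) = 4.315 servings → $1.29.
avocado only: max(220/12, 1247/397) = 18.33 servings → $26.58.
spinach + broccoli with both tight: 1.498 servings and 1.323 servings → $2.37.
spinach + orange with both tight: 1.798 servings and 1.559 servings → $1.73.
spinach + avocado: the both-tight solution has a negative serving — not a feasible corner.
broccoli + orange: intersection lies outside the first quadrant.
broccoli + avocado with both tight: 1.693 servings and 1.26 servings → $3.52.
orange + avocado with both tight: 2.113 servings and 1.603 servings → $2.96.
Cheapest feasible corner: $1.29.

$1.29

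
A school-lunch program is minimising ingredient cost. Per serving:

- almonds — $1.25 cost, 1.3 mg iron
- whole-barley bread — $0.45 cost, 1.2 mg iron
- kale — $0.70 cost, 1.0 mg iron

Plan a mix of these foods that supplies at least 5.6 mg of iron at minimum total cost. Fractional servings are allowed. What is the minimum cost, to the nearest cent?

$2.10

Cost per mg of iron: whole-barley bread $0.3750, kale $0.7000, almonds $0.9615.
With no serving limits, use only whole-barley bread: 5.6 mg / 1.2 mg = 4.667 servings × $0.45 = $2.10.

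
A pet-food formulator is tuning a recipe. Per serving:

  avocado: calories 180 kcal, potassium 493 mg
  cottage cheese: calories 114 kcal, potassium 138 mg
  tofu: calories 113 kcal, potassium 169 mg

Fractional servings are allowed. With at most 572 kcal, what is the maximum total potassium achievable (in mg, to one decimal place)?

Potassium per kcal: avocado 2.739, tofu 1.496, cottage cheese 1.211.
With no serving limits, spend the whole calories allowance on avocado: 572 kcal / 180 kcal × 493 mg = 1566.6 mg.

1566.6 mg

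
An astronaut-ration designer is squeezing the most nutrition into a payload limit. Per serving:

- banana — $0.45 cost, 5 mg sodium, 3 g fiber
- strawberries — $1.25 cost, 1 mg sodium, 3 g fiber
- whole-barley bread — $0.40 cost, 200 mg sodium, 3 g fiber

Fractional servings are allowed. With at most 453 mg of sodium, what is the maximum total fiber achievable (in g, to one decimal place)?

1359.0 g

Fiber per mg sodium: strawberries 3, banana 0.6, whole-barley bread 0.015.
With no serving limits, spend the whole sodium allowance on strawberries: 453 mg / 1 mg × 3 g = 1359.0 g.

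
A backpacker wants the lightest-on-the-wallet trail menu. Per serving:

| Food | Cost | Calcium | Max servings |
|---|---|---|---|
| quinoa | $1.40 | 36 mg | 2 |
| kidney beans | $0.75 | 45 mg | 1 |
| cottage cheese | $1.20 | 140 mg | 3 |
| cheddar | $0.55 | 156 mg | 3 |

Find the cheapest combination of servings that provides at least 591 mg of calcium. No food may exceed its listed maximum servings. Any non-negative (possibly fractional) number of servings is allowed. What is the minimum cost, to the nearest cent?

Cost per mg of calcium: cheddar $0.0035, cottage cheese $0.0086, kidney beans $0.0167, quinoa $0.0389.
Take 3 servings of cheddar: +468.0 mg calcium for $1.65 (total $1.65, still need 123.0 mg).
Take 0.8786 servings of cottage cheese: +123.0 mg calcium for $1.05 (total $2.70, still need 0.0 mg).
Greedy by cheapest-per-mg is optimal for a single linear constraint, so the minimum cost is $2.70.

$2.70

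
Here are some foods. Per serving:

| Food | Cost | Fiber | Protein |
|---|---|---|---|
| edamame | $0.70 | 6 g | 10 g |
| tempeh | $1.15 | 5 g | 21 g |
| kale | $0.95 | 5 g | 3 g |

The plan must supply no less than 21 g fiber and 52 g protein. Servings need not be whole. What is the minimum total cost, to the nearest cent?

edamame only: max(21/6, 52/10) = 5.2 servings → $3.64.
tempeh only: max(21/5, 52/21) = 4.2 servings → $4.83.
kale only: max(21/5, 52/3) = 17.33 servings → $16.47.
edamame + tempeh with both tight: 2.382 servings and 1.342 servings → $3.21.
edamame + kale: intersection lies outside the first quadrant.
tempeh + kale with both tight: 2.189 servings and 2.011 servings → $4.43.
Cheapest feasible corner: $3.21.

$3.21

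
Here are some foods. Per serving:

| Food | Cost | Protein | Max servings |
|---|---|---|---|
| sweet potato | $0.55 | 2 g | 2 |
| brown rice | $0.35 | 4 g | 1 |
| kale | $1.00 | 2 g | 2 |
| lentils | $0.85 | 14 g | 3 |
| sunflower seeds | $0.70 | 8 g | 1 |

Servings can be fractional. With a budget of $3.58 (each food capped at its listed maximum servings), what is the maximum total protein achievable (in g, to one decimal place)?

53.8 g

Protein per dollar: lentils 16.47, brown rice 11.43, sunflower seeds 11.43, sweet potato 3.636, kale 2.
Take 3 servings of lentils: spends $2.55, +42.0 g protein (running total 42.0 g).
Take 1 serving of brown rice: spends $0.35, +4.0 g protein (running total 46.0 g).
Take 0.9714 servings of sunflower seeds: spends $0.68, +7.8 g protein (running total 53.8 g).
Greedy by best ratio exhausts the cost allowance optimally: 53.8 g.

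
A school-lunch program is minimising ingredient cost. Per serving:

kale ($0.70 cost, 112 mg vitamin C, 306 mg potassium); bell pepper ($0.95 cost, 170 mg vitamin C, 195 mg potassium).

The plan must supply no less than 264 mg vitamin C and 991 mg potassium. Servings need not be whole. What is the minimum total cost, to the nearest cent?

Check every corner: each single food scaled to meet both minima, and each pair solved so both constraints bind.
kale only: max(264/112, 991/306) = 3.239 servings → $2.27.
bell pepper only: max(264/170, 991/195) = 5.082 servings → $4.83.
kale + bell pepper: the both-tight solution has a negative serving — not a feasible corner.
The minimum over all feasible corners is $2.27.

$2.27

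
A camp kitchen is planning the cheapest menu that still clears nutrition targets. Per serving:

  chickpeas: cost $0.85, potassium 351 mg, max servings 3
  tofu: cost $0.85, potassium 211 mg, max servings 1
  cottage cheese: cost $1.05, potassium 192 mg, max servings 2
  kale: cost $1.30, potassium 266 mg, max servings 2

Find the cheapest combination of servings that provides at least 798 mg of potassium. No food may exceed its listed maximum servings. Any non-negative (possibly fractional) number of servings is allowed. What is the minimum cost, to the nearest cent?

Cost per mg of potassium: chickpeas $0.0024, tofu $0.0040, kale $0.0049, cottage cheese $0.0055.
Take 2.274 servings of chickpeas: +798.0 mg potassium for $1.93 (total $1.93, still need 0.0 mg).
Greedy by cheapest-per-mg is optimal for a single linear constraint, so the minimum cost is $1.93.

$1.93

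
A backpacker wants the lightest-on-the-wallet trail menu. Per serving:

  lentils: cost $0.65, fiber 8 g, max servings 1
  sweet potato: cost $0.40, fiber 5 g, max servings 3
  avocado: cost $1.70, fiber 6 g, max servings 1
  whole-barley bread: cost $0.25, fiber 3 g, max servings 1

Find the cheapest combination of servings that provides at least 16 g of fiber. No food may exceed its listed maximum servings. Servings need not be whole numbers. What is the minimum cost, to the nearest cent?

Cost per g of fiber: sweet potato $0.0800, lentils $0.0813, whole-barley bread $0.0833, avocado $0.2833.
Take 3 servings of sweet potato: +15.0 g fiber for $1.20 (total $1.20, still need 1.0 g).
Take 0.125 servings of lentils: +1.0 g fiber for $0.08 (total $1.28, still need 0.0 g).
Filling from the cheapest source first is optimal under one linear minimum: $1.28.

$1.28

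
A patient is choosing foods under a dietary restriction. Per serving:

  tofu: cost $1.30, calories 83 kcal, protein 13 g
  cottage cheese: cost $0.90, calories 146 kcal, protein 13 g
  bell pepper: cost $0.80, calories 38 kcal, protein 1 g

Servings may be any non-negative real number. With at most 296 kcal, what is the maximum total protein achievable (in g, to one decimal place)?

46.4 g

Protein per kcal: tofu 0.1566, cottage cheese 0.08904, bell pepper 0.02632.
With no serving limits, spend the whole calories allowance on tofu: 296 kcal / 83 kcal × 13 g = 46.4 g.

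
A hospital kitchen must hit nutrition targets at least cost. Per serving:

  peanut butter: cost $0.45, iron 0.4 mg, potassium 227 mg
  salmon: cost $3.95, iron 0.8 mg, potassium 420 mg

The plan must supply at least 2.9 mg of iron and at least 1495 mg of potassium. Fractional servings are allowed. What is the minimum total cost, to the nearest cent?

Two binding constraints pin down two serving amounts, so the optimal mix uses at most two foods. The candidates are each food alone (scaled to the tighter of iron/potassium) and each pair with both constraints tight.
peanut butter only: max(2.9/0.4, 1495/227) = 7.25 servings → $3.26.
salmon only: max(2.9/0.8, 1495/420) = 3.625 servings → $14.32.
peanut butter + salmon with both targets exact would need a negative amount; discard.
The minimum over all feasible corners is $3.26.

$3.26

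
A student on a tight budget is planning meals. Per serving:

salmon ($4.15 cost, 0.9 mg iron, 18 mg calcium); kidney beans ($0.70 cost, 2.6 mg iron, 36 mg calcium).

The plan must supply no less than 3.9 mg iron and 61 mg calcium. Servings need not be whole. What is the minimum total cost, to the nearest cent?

$1.19

With two linear requirements the optimum uses one or two foods; enumerate the corners.
salmon only: max(3.9/0.9, 61/18) = 4.333 servings → $17.98.
kidney beans only: max(3.9/2.6, 61/36) = 1.694 servings → $1.19.
salmon + kidney beans with both tight: 1.264 servings and 1.062 servings → $5.99.
Cheapest feasible corner: $1.19.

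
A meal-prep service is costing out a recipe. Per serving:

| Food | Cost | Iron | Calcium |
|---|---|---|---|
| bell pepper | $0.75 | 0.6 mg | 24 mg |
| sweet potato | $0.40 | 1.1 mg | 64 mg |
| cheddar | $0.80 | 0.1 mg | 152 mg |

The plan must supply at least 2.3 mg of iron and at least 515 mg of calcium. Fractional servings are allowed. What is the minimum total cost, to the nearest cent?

bell pepper only: max(2.3/0.6, 515/24) = 21.46 servings → $16.09.
sweet potato only: max(2.3/1.1, 515/64) = 8.047 servings → $3.22.
cheddar only: max(2.3/0.1, 515/152) = 23 servings → $18.40.
bell pepper + sweet potato: intersection lies outside the first quadrant.
bell pepper + cheddar with both tight: 3.357 servings and 2.858 servings → $4.80.
sweet potato + cheddar with both tight: 1.854 servings and 2.608 servings → $2.83.
Cheapest feasible corner: $2.83.

$2.83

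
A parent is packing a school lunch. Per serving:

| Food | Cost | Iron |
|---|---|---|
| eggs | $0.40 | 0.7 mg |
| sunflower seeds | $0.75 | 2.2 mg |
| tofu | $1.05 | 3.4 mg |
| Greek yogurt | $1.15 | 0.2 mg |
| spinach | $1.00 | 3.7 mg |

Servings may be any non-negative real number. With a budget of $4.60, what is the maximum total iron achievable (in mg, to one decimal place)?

17.0 mg

Iron per dollar: spinach 3.7, tofu 3.238, sunflower seeds 2.933, eggs 1.75, Greek yogurt 0.1739.
With no serving limits, spend the whole cost allowance on spinach: $4.60 / $1.00 × 3.7 mg = 17.0 mg.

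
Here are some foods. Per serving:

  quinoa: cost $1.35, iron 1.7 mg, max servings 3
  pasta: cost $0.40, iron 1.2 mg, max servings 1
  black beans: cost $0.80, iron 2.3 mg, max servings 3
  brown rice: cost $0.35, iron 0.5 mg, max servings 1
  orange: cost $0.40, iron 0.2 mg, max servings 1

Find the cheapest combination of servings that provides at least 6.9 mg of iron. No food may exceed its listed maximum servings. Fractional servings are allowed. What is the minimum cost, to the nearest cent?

Cost per mg of iron: pasta $0.3333, black beans $0.3478, brown rice $0.7000, quinoa $0.7941, orange $2.0000.
Take 1 serving of pasta: +1.2 mg iron for $0.40 (total $0.40, still need 5.7 mg).
Take 2.478 servings of black beans: +5.7 mg iron for $1.98 (total $2.38, still need 0.0 mg).
Greedy by cheapest-per-mg is optimal for a single linear constraint, so the minimum cost is $2.38.

$2.38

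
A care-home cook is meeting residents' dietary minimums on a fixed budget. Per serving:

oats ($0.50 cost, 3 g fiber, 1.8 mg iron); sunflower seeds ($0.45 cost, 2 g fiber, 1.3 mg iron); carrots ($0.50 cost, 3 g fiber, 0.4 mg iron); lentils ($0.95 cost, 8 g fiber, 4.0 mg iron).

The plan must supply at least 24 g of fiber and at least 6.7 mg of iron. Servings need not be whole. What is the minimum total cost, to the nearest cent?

$2.85

Minimising a linear cost over {fiber ≥ 24, iron ≥ 6.7, servings ≥ 0} — the optimum is at a vertex, using one or two foods.
oats only: max(24/3, 6.7/1.8) = 8 servings → $4.00.
sunflower seeds only: max(24/2, 6.7/1.3) = 12 servings → $5.40.
carrots only: max(24/3, 6.7/0.4) = 16.75 servings → $8.38.
lentils only: max(24/8, 6.7/4.0) = 3 servings → $2.85.
oats + sunflower seeds with both targets exact would need a negative amount; discard.
oats + carrots with both tight: 2.5 servings and 5.5 servings → $4.00.
oats + lentils: the both-tight solution has a negative serving — not a feasible corner.
sunflower seeds + carrots with both tight: 3.387 servings and 5.742 servings → $4.40.
sunflower seeds + lentils: the both-tight solution has a negative serving — not a feasible corner.
carrots + lentils with both tight: 4.818 servings and 1.193 servings → $3.54.
Cheapest feasible corner: $2.85.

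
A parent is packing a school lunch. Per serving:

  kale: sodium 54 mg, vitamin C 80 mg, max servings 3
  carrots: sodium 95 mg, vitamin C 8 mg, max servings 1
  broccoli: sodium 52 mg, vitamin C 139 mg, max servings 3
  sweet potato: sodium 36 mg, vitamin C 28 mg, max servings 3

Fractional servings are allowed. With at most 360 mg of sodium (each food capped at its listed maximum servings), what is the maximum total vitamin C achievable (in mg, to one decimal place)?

689.7 mg

Vitamin C per mg sodium: broccoli 2.673, kale 1.481, sweet potato 0.7778, carrots 0.08421.
Take 3 servings of broccoli: uses 156 mg sodium, +417.0 mg vitamin C (running total 417.0 mg).
Take 3 servings of kale: uses 162 mg sodium, +240.0 mg vitamin C (running total 657.0 mg).
Take 1.167 servings of sweet potato: uses 42 mg sodium, +32.7 mg vitamin C (running total 689.7 mg).
Filling greedily by vitamin C-per-mg sodium is optimal for one linear limit, giving 689.7 mg.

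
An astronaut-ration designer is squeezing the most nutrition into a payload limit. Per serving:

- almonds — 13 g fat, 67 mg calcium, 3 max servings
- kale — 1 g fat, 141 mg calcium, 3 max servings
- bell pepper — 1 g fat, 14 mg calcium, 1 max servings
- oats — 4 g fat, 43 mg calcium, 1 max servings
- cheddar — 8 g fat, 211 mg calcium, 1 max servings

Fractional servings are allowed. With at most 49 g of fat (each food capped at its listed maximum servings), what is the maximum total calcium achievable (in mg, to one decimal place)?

Calcium per g fat: kale 141, cheddar 26.38, bell pepper 14, oats 10.75, almonds 5.154.
Take 3 servings of kale: uses 3 g fat, +423.0 mg calcium (running total 423.0 mg).
Take 1 serving of cheddar: uses 8 g fat, +211.0 mg calcium (running total 634.0 mg).
Take 1 serving of bell pepper: uses 1 g fat, +14.0 mg calcium (running total 648.0 mg).
Take 1 serving of oats: uses 4 g fat, +43.0 mg calcium (running total 691.0 mg).
Take 2.538 servings of almonds: uses 33 g fat, +170.1 mg calcium (running total 861.1 mg).
Greedy by best ratio exhausts the fat allowance optimally: 861.1 mg.

861.1 mg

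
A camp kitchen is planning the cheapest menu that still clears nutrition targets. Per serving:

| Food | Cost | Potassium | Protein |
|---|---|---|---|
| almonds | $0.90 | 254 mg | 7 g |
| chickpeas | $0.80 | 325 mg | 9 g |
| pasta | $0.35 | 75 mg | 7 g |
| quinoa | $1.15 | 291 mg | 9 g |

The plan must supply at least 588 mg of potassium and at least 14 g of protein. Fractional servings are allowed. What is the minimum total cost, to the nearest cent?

The cheapest plan sits at a corner of the feasible region — with two constraints it uses at most two foods.
almonds only: max(588/254, 14/7) = 2.315 servings → $2.08.
chickpeas only: max(588/325, 14/9) = 1.809 servings → $1.45.
pasta only: max(588/75, 14/7) = 7.84 servings → $2.74.
quinoa only: max(588/291, 14/9) = 2.021 servings → $2.32.
almonds + chickpeas with both targets exact would need a negative amount; discard.
almonds + pasta: intersection lies outside the first quadrant.
almonds + quinoa with both targets exact would need a negative amount; discard.
chickpeas + pasta with both targets exact would need a negative amount; discard.
chickpeas + quinoa with both targets exact would need a negative amount; discard.
pasta + quinoa: intersection lies outside the first quadrant.
Cheapest feasible corner: $1.45.

$1.45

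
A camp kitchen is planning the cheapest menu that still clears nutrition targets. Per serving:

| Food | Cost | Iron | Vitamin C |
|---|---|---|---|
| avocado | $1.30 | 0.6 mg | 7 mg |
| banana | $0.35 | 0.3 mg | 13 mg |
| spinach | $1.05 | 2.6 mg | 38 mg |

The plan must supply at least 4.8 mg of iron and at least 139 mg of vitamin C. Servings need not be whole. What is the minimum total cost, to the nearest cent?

For a min-cost LP with two ≥-constraints, a basic feasible solution has at most two positive variables.
avocado only: max(4.8/0.6, 139/7) = 19.86 servings → $25.81.
banana only: max(4.8/0.3, 139/13) = 16 servings → $5.60.
spinach only: max(4.8/2.6, 139/38) = 3.658 servings → $3.84.
avocado + banana with both tight: 3.632 servings and 8.737 servings → $7.78.
avocado + spinach with both targets exact would need a negative amount; discard.
banana + spinach with both tight: 7.991 servings and 0.9241 servings → $3.77.
So the least-cost plan costs $3.77.

$3.77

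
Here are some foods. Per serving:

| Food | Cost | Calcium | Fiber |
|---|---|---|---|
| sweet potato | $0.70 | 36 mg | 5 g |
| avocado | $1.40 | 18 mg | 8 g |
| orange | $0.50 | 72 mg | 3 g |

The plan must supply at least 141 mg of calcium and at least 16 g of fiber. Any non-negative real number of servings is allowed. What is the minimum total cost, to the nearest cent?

$2.28

The cheapest plan sits at a corner of the feasible region — with two constraints it uses at most two foods.
sweet potato only: max(141/36, 16/5) = 3.917 servings → $2.74.
avocado only: max(141/18, 16/8) = 7.833 servings → $10.97.
orange only: max(141/72, 16/3) = 5.333 servings → $2.67.
sweet potato + avocado: the both-tight solution has a negative serving — not a feasible corner.
sweet potato + orange with both tight: 2.893 servings and 0.5119 servings → $2.28.
avocado + orange with both tight: 1.397 servings and 1.609 servings → $2.76.
So the least-cost plan costs $2.28.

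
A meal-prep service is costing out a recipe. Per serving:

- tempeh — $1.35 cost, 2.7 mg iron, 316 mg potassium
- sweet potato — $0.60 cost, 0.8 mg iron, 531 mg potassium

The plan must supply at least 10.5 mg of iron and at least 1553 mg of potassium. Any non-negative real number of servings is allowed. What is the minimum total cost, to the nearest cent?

$5.40

The cheapest plan sits at a corner of the feasible region — with two constraints it uses at most two foods.
tempeh only: max(10.5/2.7, 1553/316) = 4.915 servings → $6.63.
sweet potato only: max(10.5/0.8, 1553/531) = 13.12 servings → $7.88.
tempeh + sweet potato with both tight: 3.669 servings and 0.741 servings → $5.40.
Cheapest feasible corner: $5.40.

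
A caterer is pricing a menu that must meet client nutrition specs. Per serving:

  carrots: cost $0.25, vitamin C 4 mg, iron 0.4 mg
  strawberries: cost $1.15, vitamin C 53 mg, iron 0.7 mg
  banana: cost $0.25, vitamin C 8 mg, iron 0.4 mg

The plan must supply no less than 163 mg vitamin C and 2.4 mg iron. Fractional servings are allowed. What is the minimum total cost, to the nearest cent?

$3.60

Check every corner: each single food scaled to meet both minima, and each pair solved so both constraints bind.
carrots only: max(163/4, 2.4/0.4) = 40.75 servings → $10.19.
strawberries only: max(163/53, 2.4/0.7) = 3.429 servings → $3.94.
banana only: max(163/8, 2.4/0.4) = 20.38 servings → $5.09.
carrots + strawberries with both tight: 0.712 servings and 3.022 servings → $3.65.
carrots + banana: the both-tight solution has a negative serving — not a feasible corner.
strawberries + banana with both tight: 2.949 servings and 0.8397 servings → $3.60.
So the least-cost plan costs $3.60.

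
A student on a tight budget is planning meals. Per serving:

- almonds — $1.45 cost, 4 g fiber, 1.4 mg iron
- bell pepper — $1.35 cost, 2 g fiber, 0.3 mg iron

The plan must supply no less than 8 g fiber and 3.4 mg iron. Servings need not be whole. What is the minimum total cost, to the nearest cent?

$3.52

Compare the cost at each extreme point of the feasible region.
almonds only: max(8/4, 3.4/1.4) = 2.429 servings → $3.52.
bell pepper only: max(8/2, 3.4/0.3) = 11.33 servings → $15.30.
almonds + bell pepper with both targets exact would need a negative amount; discard.
So the least-cost plan costs $3.52.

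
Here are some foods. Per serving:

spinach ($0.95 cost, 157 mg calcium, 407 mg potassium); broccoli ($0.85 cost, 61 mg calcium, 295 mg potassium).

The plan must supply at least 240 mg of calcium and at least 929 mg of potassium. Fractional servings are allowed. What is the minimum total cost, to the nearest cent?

An LP optimum is at a vertex; with two nutrient constraints at most two foods are used. Check each candidate.
spinach only: max(240/157, 929/407) = 2.283 servings → $2.17.
broccoli only: max(240/61, 929/295) = 3.934 servings → $3.34.
spinach + broccoli with both tight: 0.6576 servings and 2.242 servings → $2.53.
Cheapest feasible corner: $2.17.

$2.17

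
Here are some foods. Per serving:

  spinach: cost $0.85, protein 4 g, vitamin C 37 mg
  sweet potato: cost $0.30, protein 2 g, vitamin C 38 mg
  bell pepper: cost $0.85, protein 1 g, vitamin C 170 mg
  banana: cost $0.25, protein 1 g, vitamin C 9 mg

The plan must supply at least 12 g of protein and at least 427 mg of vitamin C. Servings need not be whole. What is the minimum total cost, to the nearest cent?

An LP optimum is at a vertex; with two nutrient constraints at most two foods are used. Check each candidate.
spinach only: max(12/4, 427/37) = 11.54 servings → $9.81.
sweet potato only: max(12/2, 427/38) = 11.24 servings → $3.37.
bell pepper only: max(12/1, 427/170) = 12 servings → $10.20.
banana only: max(12/1, 427/9) = 47.44 servings → $11.86.
spinach + sweet potato: intersection lies outside the first quadrant.
spinach + bell pepper with both tight: 2.509 servings and 1.966 servings → $3.80.
spinach + banana with both targets exact would need a negative amount; discard.
sweet potato + bell pepper with both tight: 5.341 servings and 1.318 servings → $2.72.
sweet potato + banana: the both-tight solution has a negative serving — not a feasible corner.
bell pepper + banana with both tight: 1.981 servings and 10.02 servings → $4.19.
So the least-cost plan costs $2.72.

$2.72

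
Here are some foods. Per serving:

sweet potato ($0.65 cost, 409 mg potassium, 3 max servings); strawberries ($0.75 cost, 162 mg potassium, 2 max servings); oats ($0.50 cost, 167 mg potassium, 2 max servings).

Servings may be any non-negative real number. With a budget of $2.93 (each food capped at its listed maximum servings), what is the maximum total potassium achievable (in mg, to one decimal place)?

1554.3 mg

Potassium per dollar: sweet potato 629.2, oats 334, strawberries 216.
Take 3 servings of sweet potato: spends $1.95, +1227.0 mg potassium (running total 1227.0 mg).
Take 1.96 servings of oats: spends $0.98, +327.3 mg potassium (running total 1554.3 mg).
Greedy by best ratio exhausts the cost allowance optimally: 1554.3 mg.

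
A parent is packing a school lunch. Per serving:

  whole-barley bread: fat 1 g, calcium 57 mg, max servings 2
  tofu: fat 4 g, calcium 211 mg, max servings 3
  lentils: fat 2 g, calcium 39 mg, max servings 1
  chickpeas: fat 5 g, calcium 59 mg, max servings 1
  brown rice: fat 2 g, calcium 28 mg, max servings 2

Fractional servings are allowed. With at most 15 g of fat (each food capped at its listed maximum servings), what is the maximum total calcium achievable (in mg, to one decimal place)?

Calcium per g fat: whole-barley bread 57, tofu 52.75, lentils 19.5, brown rice 14, chickpeas 11.8.
Take 2 servings of whole-barley bread: uses 2 g fat, +114.0 mg calcium (running total 114.0 mg).
Take 3 servings of tofu: uses 12 g fat, +633.0 mg calcium (running total 747.0 mg).
Take 0.5 servings of lentils: uses 1 g fat, +19.5 mg calcium (running total 766.5 mg).
Filling greedily by calcium-per-g fat is optimal for one linear limit, giving 766.5 mg.

766.5 mg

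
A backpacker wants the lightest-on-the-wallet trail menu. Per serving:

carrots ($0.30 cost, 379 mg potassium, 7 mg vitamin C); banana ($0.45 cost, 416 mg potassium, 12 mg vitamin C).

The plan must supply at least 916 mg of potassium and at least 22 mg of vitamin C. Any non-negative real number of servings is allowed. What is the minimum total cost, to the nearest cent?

Check every corner: each single food scaled to meet both minima, and each pair solved so both constraints bind.
carrots only: max(916/379, 22/7) = 3.143 servings → $0.94.
banana only: max(916/416, 22/12) = 2.202 servings → $0.99.
carrots + banana with both tight: 1.125 servings and 1.177 servings → $0.87.
Cheapest feasible corner: $0.87.

$0.87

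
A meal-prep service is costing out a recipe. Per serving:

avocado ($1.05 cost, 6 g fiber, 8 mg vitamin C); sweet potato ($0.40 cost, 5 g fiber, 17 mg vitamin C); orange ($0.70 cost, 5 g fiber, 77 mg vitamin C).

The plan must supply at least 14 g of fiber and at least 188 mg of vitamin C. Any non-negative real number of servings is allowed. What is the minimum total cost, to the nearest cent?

At the optimum either one food covers both requirements or two foods hit both targets exactly; no other combination can be cheaper.
avocado only: max(14/6, 188/8) = 23.5 servings → $24.68.
sweet potato only: max(14/5, 188/17) = 11.06 servings → $4.42.
orange only: max(14/5, 188/77) = 2.8 servings → $1.96.
avocado + sweet potato: the both-tight solution has a negative serving — not a feasible corner.
avocado + orange with both tight: 0.327 servings and 2.408 servings → $2.03.
sweet potato + orange with both tight: 0.46 servings and 2.34 servings → $1.82.
So the least-cost plan costs $1.82.

$1.82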